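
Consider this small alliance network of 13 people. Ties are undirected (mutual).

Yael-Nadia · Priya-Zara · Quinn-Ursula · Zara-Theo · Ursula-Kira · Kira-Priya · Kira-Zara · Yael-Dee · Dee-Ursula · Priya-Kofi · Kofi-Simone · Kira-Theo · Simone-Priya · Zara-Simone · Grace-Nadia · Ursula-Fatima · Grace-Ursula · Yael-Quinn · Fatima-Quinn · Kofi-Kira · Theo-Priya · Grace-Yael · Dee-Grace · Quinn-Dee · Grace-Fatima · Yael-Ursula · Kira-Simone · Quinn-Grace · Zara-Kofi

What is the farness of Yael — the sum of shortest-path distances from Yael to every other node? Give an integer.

Distances from Yael: Dee:1, Fatima:2, Grace:1, Kira:2, Kofi:3, Nadia:1, Priya:3, Quinn:1, Simone:3, Theo:3, Ursula:1, Zara:3.
Sum = 1 + 2 + 1 + 2 + 3 + 1 + 3 + 1 + 3 + 3 + 1 + 3 = 24.

24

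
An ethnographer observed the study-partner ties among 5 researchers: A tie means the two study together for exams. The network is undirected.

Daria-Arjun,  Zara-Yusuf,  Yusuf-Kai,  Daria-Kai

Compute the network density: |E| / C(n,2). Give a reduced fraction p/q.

2/5

There are 4 edges and 5 nodes, so the maximum possible is C(5,2) = 10.
Density = 4/10 = 2/5.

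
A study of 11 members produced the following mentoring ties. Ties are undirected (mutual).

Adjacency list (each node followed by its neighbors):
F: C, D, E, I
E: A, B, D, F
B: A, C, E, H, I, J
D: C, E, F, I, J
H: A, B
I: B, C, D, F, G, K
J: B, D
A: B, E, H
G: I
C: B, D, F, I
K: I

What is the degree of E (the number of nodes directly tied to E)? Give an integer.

E is directly tied to A, B, D, and F. That is 4 neighbors, so the degree of E is 4.

4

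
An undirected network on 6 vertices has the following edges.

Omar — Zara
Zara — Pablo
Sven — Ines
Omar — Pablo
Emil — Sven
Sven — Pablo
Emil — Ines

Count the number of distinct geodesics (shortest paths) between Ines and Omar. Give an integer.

1

The shortest distance is 3, and the only length-3 path is Ines–Sven–Pablo–Omar. So there is exactly 1 shortest path.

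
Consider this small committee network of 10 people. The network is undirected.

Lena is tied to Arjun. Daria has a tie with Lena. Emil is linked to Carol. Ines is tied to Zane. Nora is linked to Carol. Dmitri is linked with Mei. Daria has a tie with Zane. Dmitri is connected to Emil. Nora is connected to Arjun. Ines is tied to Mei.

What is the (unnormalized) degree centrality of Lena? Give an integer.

Lena is directly tied to Arjun and Daria. That is 2 neighbors, so the degree of Lena is 2.

2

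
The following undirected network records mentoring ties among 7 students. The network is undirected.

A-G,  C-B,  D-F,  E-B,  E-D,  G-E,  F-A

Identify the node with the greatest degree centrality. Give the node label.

E

Degrees — A:2, B:2, C:1, D:2, E:3, F:2, G:2.
The maximum is 3, attained only by E.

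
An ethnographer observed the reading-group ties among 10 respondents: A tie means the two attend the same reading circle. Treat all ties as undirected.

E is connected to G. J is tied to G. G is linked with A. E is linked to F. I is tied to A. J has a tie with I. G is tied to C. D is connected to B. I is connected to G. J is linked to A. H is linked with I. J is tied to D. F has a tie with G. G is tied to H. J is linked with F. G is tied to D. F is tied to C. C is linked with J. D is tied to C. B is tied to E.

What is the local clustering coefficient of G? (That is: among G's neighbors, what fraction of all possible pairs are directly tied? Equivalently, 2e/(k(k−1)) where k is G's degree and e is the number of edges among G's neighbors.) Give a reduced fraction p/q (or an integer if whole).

G's neighbors: A, C, D, E, F, H, I, and J (k = 8).
Possible neighbor pairs: C(8,2) = 28. Edges among them: A–I, A–J, C–D, C–F, C–J, D–J, E–F, F–J, H–I, I–J → e = 10.
Clustering(G) = 10/28 = 5/14.

5/14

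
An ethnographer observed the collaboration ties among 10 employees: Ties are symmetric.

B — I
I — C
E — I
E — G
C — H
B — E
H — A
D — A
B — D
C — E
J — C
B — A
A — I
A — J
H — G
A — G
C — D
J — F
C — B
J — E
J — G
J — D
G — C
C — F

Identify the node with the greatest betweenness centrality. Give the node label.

C

Unnormalized betweenness of each node: A:15/4, B:13/12, C:109/12, D:5/12, E:5/4, F:0, G:5/4, H:1/6, I:5/12, J:43/12.
C has the largest value, 109/12, making it the main broker — the node through which the most shortest paths run.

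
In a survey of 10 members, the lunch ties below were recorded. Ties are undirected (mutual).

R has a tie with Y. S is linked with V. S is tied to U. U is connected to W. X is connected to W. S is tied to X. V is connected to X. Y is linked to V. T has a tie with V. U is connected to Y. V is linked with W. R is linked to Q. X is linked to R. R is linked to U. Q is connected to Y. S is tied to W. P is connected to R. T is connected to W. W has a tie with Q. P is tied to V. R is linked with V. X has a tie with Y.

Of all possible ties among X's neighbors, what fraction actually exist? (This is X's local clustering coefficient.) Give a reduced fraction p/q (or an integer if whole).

X's neighbors: R, S, V, W, and Y (k = 5).
Possible neighbor pairs: C(5,2) = 10. Edges among them: R–V, R–Y, S–V, S–W, V–W, V–Y → e = 6.
Clustering(X) = 6/10 = 3/5.

3/5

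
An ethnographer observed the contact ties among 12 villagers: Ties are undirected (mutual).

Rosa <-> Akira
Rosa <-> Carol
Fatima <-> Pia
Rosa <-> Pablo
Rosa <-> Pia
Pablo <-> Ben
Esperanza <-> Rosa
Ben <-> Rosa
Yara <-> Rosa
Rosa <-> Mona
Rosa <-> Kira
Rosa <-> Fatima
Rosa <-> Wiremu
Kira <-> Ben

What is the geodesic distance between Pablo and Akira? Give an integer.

2

One shortest route is Pablo – Rosa – Akira, which uses 2 edges, and Pablo and Akira are not directly tied, so nothing shorter exists. So d(Pablo,Akira) = 2.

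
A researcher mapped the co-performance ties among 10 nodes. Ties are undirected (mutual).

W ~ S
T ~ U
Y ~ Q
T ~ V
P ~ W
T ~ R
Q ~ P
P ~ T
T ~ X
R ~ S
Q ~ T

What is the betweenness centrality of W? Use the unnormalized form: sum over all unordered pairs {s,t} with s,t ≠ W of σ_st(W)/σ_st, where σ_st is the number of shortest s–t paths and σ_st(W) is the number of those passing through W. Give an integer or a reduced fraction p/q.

Pairs whose geodesics pass through W — S–Q: 1/2; S–P: 1; S–Y: 1/2.
All other pairs contribute 0.
Summing the contributions gives betweenness(W) = 2.

2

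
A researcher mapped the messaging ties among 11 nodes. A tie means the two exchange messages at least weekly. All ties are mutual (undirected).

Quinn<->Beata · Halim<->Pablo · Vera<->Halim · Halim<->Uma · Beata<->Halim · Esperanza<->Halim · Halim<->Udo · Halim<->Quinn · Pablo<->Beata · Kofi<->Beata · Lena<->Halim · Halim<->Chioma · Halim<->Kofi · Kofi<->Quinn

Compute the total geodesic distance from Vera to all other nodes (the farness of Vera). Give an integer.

19

Distances from Vera: Beata:2, Chioma:2, Esperanza:2, Halim:1, Kofi:2, Lena:2, Pablo:2, Quinn:2, Udo:2, Uma:2.
Sum = 2 + 2 + 2 + 1 + 2 + 2 + 2 + 2 + 2 + 2 = 19.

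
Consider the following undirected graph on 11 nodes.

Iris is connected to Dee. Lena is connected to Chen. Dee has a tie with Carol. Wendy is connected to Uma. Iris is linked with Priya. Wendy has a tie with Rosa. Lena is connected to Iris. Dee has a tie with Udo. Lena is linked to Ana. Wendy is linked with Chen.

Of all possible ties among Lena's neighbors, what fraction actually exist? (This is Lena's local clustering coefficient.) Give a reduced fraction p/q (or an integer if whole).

0

Lena's neighbors: Ana, Chen, and Iris (k = 3).
Possible neighbor pairs: C(3,2) = 3. Edges among them: none → e = 0.
Clustering(Lena) = 0/3 = 0.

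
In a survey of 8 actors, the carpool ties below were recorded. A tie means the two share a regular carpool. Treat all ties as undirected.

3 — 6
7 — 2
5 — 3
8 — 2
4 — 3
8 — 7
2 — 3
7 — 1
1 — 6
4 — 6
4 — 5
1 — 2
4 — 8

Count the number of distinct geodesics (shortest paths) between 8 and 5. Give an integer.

The shortest distance is 2, and the only length-2 path is 8–4–5. So there is exactly 1 shortest path.

1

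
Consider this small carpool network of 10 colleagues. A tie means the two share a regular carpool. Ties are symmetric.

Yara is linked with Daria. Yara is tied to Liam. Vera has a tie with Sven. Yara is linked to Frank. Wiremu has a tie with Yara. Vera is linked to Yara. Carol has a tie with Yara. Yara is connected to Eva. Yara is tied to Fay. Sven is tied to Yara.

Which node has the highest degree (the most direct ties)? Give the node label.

Yara

Degrees — Carol:1, Daria:1, Eva:1, Fay:1, Frank:1, Liam:1, Sven:2, Vera:2, Wiremu:1, Yara:9.
The maximum is 9, attained only by Yara.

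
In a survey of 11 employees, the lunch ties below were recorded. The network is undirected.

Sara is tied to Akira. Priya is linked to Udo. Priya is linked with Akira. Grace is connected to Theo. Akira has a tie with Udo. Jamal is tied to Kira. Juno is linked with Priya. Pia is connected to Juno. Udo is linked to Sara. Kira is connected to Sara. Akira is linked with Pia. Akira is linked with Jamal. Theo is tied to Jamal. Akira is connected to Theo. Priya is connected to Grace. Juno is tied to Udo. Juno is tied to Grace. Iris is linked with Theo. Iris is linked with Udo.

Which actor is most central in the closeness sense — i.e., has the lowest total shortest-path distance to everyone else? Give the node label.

Akira

Farness (sum of distances to all others) for each node — Akira:14, Grace:19, Iris:20, Jamal:18, Juno:18, Kira:23, Pia:20, Priya:17, Sara:18, Theo:16, Udo:15.
The smallest farness is 14, for Akira, so Akira has the highest closeness.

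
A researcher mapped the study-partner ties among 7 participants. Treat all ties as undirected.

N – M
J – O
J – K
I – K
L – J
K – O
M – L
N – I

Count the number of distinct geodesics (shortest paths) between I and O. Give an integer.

1

The shortest distance is 2, and the only length-2 path is I–K–O. So there is exactly 1 shortest path.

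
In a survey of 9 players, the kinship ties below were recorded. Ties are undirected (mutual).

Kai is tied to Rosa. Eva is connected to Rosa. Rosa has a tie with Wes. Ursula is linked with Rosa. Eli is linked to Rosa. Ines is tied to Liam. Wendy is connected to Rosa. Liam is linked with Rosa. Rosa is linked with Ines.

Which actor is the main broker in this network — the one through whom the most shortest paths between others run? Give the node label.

Rosa

Unnormalized betweenness of each node: Eli:0, Eva:0, Ines:0, Kai:0, Liam:0, Rosa:27, Ursula:0, Wendy:0, Wes:0.
Rosa has the largest value, 27, making it the main broker — the node through which the most shortest paths run.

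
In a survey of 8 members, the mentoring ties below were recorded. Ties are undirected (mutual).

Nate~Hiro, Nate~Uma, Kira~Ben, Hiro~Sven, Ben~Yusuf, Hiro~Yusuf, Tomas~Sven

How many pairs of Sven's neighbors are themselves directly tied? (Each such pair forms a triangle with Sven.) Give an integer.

0

Sven's neighbors are Hiro and Tomas, but none of them are tied to each other, so no triangle contains Sven.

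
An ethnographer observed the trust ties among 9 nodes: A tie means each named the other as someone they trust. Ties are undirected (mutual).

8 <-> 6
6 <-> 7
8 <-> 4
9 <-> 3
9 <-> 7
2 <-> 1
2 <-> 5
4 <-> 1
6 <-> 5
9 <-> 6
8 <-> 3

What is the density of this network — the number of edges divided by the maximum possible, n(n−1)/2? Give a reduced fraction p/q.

11/36

There are 11 edges and 9 nodes, so the maximum possible is C(9,2) = 36.
Density = 11/36.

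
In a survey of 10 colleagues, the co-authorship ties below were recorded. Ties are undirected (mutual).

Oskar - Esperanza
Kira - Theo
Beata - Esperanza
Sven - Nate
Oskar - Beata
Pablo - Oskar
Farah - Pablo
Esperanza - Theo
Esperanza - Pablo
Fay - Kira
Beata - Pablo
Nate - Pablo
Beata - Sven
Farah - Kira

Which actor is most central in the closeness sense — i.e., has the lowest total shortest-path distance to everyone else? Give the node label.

Farness (sum of distances to all others) for each node — Beata:17, Esperanza:15, Farah:17, Fay:28, Kira:20, Nate:20, Oskar:18, Pablo:14, Sven:23, Theo:18.
The smallest farness is 14, for Pablo, so Pablo has the highest closeness.

Pablo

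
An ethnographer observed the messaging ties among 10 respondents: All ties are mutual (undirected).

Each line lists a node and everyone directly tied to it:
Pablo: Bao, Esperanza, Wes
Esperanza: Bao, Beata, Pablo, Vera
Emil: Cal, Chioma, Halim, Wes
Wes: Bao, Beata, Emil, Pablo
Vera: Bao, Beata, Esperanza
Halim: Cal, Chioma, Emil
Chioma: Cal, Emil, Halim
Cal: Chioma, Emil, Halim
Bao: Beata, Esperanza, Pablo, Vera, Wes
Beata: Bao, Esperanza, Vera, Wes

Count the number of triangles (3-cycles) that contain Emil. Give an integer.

Emil's neighbors: Cal, Chioma, Halim, and Wes.
Neighbor pairs that are themselves tied: Emil–Cal–Chioma; Emil–Cal–Halim; Emil–Chioma–Halim. Each forms one triangle with Emil, for 3 in total.

3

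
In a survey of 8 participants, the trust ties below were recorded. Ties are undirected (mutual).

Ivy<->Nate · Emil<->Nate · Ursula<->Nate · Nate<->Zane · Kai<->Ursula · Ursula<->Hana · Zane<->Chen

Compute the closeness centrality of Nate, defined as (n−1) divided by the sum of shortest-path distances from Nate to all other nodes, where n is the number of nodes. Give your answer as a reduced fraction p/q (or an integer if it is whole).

Distances from Nate: Chen:2, Emil:1, Hana:2, Ivy:1, Kai:2, Ursula:1, Zane:1. Sum = 10.
n = 8, so closeness = 7/10.

7/10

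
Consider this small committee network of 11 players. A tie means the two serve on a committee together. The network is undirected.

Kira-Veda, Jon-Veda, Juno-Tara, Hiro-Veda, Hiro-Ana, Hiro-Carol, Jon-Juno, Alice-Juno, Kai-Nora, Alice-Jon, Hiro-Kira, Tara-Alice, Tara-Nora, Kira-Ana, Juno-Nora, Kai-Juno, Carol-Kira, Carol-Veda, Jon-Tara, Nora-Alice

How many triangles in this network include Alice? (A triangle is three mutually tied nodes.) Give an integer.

5

Alice's neighbors: Jon, Juno, Nora, and Tara.
Neighbor pairs that are themselves tied: Alice–Jon–Juno; Alice–Jon–Tara; Alice–Juno–Nora; Alice–Juno–Tara; Alice–Nora–Tara. Each forms one triangle with Alice, for 5 in total.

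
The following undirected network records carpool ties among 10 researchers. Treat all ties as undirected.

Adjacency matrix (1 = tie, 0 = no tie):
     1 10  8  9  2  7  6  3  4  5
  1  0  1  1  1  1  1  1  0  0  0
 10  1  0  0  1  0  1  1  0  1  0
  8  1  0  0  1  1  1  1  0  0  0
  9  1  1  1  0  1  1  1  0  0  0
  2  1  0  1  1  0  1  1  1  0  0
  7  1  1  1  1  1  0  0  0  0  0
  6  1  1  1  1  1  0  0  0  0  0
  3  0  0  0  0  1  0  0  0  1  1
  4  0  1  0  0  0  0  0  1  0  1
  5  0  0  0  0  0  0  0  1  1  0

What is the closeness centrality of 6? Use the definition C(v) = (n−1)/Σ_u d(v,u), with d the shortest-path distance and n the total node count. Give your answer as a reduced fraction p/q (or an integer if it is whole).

Distances from 6: 1:1, 2:1, 3:2, 4:2, 5:3, 7:2, 8:1, 9:1, 10:1. Sum = 14.
n = 10, so closeness = 9/14.

9/14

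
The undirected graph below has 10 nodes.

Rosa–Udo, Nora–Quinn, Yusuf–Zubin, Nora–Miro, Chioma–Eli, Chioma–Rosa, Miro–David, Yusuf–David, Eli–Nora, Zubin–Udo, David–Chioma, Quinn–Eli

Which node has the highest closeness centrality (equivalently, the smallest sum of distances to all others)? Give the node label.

Farness (sum of distances to all others) for each node — Chioma:16, David:17, Eli:19, Miro:20, Nora:21, Quinn:25, Rosa:20, Udo:24, Yusuf:21, Zubin:25.
The smallest farness is 16, for Chioma, so Chioma has the highest closeness.

Chioma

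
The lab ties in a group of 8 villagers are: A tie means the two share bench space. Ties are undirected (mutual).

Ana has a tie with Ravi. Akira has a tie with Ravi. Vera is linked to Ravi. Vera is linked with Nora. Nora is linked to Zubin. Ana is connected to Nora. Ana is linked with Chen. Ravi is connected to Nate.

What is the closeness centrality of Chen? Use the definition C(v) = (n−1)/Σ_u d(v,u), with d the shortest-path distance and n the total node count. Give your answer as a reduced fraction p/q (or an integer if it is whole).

Distances from Chen: Akira:3, Ana:1, Nate:3, Nora:2, Ravi:2, Vera:3, Zubin:3. Sum = 17.
n = 8, so closeness = 7/17.

7/17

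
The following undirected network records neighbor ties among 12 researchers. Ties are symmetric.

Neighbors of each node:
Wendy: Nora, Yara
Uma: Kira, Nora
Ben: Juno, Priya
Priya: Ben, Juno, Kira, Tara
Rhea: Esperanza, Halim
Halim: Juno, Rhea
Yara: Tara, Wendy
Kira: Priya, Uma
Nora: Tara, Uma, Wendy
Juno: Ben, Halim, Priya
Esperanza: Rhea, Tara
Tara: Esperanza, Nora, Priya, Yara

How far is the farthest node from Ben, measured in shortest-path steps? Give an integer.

4

Distances from Ben: Esperanza:3, Halim:2, Juno:1, Kira:2, Nora:3, Priya:1, Rhea:3, Tara:2, Uma:3, Wendy:4, Yara:3.
The largest is 4 (to Wendy), so the eccentricity of Ben is 4.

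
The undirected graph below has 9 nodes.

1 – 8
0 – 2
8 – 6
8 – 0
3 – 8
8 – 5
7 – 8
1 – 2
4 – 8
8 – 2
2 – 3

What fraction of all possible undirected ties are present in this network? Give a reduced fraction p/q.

11/36

There are 11 edges and 9 nodes, so the maximum possible is C(9,2) = 36.
Density = 11/36.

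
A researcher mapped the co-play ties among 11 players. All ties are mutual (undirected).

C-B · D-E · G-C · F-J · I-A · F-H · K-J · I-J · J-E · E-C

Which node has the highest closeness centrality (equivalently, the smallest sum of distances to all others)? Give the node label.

J

Farness (sum of distances to all others) for each node — A:34, B:33, C:24, D:28, E:19, F:25, G:33, H:34, I:25, J:18, K:27.
The smallest farness is 18, for J, so J has the highest closeness.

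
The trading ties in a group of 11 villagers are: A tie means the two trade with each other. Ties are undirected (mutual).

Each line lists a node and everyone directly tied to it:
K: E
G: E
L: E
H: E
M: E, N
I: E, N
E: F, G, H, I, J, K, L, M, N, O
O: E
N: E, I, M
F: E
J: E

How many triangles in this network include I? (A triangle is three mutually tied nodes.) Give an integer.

I's neighbors: E and N.
Neighbor pairs that are themselves tied: I–E–N. Each forms one triangle with I, for 1 in total.

1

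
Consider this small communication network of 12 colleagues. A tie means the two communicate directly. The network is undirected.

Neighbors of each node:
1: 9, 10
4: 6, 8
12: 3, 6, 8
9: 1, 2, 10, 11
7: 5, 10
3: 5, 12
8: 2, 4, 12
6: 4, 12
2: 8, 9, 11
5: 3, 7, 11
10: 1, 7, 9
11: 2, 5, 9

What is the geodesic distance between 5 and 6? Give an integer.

3

One shortest route is 5 – 3 – 12 – 6, which uses 3 edges, and at distance 2 from 5 we only reach {2, 9, 10, 12}, which does not include 6. So d(5,6) = 3.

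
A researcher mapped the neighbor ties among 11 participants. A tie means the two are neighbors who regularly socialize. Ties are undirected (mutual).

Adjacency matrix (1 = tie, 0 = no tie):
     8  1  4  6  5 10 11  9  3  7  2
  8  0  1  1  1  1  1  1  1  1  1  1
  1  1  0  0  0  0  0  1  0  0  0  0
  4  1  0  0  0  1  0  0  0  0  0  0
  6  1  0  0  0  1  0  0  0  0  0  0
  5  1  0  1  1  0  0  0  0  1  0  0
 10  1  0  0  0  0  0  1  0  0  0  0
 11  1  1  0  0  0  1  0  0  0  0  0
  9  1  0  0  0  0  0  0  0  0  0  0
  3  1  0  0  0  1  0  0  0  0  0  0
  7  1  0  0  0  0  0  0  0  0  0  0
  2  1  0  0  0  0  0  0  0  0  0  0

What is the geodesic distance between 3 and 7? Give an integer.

One shortest route is 3 – 8 – 7, which uses 2 edges, and 3 and 7 are not directly tied, so nothing shorter exists. So d(3,7) = 2.

2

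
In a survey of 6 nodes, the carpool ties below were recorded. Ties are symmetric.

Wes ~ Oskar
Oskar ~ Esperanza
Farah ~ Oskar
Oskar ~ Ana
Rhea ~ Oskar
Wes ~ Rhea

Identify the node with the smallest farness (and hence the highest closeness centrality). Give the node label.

Farness (sum of distances to all others) for each node — Ana:9, Esperanza:9, Farah:9, Oskar:5, Rhea:8, Wes:8.
The smallest farness is 5, for Oskar, so Oskar has the highest closeness.

Oskar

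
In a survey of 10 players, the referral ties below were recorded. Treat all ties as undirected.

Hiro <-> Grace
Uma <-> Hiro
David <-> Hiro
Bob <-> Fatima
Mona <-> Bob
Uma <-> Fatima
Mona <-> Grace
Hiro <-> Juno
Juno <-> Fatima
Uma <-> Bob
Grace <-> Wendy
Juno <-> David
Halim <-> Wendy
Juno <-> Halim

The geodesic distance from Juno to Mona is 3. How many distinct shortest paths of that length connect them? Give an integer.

The shortest distance is 3. The length-3 paths are: Juno–Fatima–Bob–Mona; Juno–Hiro–Grace–Mona.
That gives 2 distinct shortest paths.

2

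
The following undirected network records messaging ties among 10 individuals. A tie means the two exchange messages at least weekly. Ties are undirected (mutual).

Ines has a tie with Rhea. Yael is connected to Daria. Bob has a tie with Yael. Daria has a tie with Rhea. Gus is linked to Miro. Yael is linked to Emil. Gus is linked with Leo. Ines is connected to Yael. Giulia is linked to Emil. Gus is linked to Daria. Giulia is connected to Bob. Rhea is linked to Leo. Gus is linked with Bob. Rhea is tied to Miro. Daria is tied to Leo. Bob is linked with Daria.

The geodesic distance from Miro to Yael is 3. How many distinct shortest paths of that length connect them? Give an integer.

4

The shortest distance is 3. The length-3 paths are: Miro–Rhea–Daria–Yael; Miro–Gus–Daria–Yael; Miro–Rhea–Ines–Yael; Miro–Gus–Bob–Yael.
That gives 4 distinct shortest paths.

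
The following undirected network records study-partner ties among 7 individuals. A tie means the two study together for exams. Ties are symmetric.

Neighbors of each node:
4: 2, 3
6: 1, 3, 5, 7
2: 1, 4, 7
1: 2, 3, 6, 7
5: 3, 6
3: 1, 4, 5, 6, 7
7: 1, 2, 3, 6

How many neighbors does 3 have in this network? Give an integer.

3 is directly tied to 1, 4, 5, 6, and 7. That is 5 neighbors, so the degree of 3 is 5.

5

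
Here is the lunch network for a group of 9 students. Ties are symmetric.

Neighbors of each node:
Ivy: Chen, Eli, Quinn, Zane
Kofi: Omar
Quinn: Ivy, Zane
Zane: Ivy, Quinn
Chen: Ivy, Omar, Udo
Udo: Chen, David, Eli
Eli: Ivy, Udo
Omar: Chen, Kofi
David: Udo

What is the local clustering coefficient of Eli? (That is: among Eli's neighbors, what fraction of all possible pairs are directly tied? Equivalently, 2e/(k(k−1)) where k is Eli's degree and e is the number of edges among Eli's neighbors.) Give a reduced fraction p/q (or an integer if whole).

Eli's neighbors: Ivy and Udo (k = 2).
Possible neighbor pairs: C(2,2) = 1. Edges among them: none → e = 0.
Clustering(Eli) = 0/1.

0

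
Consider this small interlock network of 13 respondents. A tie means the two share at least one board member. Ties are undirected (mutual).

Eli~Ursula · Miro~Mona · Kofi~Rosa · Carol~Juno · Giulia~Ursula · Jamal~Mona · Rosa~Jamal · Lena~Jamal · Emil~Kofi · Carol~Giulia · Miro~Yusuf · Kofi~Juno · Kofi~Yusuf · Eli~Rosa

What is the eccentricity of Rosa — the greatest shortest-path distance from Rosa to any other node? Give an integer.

Distances from Rosa: Carol:3, Eli:1, Emil:2, Giulia:3, Jamal:1, Juno:2, Kofi:1, Lena:2, Miro:3, Mona:2, Ursula:2, Yusuf:2.
The largest is 3 (to Miro, Giulia, and Carol), so the eccentricity of Rosa is 3.

3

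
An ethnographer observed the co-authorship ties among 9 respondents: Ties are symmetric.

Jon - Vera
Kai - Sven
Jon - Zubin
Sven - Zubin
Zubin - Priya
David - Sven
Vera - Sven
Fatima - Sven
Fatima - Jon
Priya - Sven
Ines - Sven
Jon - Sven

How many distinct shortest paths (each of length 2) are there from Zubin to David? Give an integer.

1

The shortest distance is 2, and the only length-2 path is Zubin–Sven–David. So there is exactly 1 shortest path.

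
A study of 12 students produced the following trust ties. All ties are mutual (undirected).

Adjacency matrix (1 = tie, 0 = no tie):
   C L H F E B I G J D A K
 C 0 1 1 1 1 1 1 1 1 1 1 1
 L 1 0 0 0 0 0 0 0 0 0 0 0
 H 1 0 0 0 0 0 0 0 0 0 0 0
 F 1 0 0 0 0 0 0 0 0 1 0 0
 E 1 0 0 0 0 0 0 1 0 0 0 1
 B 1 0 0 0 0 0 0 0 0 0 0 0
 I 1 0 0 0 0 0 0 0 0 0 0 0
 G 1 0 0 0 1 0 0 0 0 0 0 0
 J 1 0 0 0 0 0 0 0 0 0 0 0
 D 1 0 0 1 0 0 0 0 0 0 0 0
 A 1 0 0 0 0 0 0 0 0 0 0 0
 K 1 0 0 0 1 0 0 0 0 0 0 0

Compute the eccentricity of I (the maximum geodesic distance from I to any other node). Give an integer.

2

Distances from I: A:2, B:2, C:1, D:2, E:2, F:2, G:2, H:2, J:2, K:2, L:2.
The largest is 2 (to L, H, F, E, B, G, J, D, A, and K), so the eccentricity of I is 2.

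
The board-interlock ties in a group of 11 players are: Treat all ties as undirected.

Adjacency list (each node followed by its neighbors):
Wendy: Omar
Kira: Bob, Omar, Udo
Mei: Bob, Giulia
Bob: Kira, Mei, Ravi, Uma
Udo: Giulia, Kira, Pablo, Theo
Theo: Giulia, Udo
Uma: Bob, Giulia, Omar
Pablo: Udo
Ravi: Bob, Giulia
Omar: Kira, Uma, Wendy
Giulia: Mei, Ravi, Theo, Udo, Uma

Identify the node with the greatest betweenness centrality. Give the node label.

Giulia

Unnormalized betweenness of each node: Bob:20/3, Giulia:163/12, Kira:115/12, Mei:7/12, Omar:19/2, Pablo:0, Ravi:7/12, Theo:0, Udo:49/4, Uma:29/4, Wendy:0.
Giulia has the largest value, 163/12, making it the main broker — the node through which the most shortest paths run.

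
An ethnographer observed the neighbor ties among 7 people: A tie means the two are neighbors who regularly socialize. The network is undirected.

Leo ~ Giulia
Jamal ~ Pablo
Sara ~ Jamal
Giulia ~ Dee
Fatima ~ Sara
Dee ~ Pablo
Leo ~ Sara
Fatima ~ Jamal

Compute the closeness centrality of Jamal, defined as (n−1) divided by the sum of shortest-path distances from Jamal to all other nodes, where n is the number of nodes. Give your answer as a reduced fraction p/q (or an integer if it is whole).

Distances from Jamal: Dee:2, Fatima:1, Giulia:3, Leo:2, Pablo:1, Sara:1. Sum = 10.
n = 7, so closeness = 6/10 = 3/5.

3/5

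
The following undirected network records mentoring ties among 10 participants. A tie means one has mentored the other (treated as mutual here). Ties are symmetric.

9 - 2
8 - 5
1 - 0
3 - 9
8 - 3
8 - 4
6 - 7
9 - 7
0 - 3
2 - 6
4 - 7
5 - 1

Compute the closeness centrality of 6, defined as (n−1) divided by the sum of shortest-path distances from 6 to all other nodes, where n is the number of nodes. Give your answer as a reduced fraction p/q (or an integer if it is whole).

Distances from 6: 0:4, 1:5, 2:1, 3:3, 4:2, 5:4, 7:1, 8:3, 9:2. Sum = 25.
n = 10, so closeness = 9/25.

9/25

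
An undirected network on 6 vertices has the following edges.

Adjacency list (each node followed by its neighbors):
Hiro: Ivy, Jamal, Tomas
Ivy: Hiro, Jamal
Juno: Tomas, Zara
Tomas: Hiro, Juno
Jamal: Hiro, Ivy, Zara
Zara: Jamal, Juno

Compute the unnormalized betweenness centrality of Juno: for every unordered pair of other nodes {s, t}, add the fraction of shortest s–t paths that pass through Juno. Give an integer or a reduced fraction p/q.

1

Pairs whose geodesics pass through Juno — Zara–Tomas: 1.
All other pairs contribute 0.
Summing the contributions gives betweenness(Juno) = 1.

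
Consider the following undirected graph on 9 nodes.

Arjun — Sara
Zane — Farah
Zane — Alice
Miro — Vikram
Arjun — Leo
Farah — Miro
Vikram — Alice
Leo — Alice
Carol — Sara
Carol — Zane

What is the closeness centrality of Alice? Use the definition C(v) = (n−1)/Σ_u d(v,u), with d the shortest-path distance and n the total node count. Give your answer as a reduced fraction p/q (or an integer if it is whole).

Distances from Alice: Arjun:2, Carol:2, Farah:2, Leo:1, Miro:2, Sara:3, Vikram:1, Zane:1. Sum = 14.
n = 9, so closeness = 8/14 = 4/7.

4/7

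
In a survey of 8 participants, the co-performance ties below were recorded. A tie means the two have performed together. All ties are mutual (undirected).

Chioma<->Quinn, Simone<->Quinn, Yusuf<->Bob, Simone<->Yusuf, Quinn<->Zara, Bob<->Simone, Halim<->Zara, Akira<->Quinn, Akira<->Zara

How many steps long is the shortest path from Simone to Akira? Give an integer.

One shortest route is Simone – Quinn – Akira, which uses 2 edges, and Simone and Akira are not directly tied, so nothing shorter exists. So d(Simone,Akira) = 2.

2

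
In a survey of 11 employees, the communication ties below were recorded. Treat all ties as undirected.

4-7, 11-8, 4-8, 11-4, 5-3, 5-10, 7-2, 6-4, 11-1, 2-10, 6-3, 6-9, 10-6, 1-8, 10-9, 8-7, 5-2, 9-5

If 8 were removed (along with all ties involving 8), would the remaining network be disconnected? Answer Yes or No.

Even without 8, every remaining node can still reach every other (the residual graph is connected), so 8 is not a cut vertex.

No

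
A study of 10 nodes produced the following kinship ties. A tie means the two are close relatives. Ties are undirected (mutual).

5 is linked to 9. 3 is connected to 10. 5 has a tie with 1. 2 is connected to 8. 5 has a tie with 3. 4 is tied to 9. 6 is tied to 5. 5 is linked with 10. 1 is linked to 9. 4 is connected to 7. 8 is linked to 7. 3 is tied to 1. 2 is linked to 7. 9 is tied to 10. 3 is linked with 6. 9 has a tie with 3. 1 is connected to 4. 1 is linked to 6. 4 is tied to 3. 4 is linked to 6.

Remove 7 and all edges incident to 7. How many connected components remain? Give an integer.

2

Without 7, the remaining ties split the others into: {2, 8}; {1, 3, 4, 5, 6, 9, 10}.
That's 2 separate components.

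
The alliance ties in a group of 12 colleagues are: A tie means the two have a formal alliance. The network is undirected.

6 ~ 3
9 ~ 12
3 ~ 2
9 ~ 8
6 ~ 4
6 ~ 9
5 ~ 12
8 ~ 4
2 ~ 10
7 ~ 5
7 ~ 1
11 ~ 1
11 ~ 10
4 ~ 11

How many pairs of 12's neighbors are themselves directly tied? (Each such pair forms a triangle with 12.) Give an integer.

12's neighbors are 5 and 9, but none of them are tied to each other, so no triangle contains 12.

0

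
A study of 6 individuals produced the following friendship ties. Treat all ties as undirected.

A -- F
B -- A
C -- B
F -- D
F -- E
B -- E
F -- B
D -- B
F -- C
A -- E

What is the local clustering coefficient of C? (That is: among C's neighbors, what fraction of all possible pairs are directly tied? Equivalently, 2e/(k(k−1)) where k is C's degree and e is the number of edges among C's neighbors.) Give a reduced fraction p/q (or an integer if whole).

C's neighbors: B and F (k = 2).
Possible neighbor pairs: C(2,2) = 1. Edges among them: B–F → e = 1.
Clustering(C) = 1/1.

1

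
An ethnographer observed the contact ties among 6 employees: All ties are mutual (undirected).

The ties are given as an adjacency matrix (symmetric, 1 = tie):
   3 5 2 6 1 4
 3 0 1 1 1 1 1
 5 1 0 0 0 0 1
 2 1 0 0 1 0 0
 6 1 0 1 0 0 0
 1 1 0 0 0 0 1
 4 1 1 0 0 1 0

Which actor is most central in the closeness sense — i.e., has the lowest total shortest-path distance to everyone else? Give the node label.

3

Farness (sum of distances to all others) for each node — 1:8, 2:8, 3:5, 4:7, 5:8, 6:8.
The smallest farness is 5, for 3, so 3 has the highest closeness.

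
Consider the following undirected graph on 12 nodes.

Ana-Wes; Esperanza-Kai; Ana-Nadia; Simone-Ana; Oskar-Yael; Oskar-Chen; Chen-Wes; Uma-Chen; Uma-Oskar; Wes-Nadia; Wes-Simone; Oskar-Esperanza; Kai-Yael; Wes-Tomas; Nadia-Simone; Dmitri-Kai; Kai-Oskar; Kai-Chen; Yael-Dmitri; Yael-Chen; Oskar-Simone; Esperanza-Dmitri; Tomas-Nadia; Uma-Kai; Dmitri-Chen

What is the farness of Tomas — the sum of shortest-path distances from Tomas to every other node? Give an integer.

Distances from Tomas: Ana:2, Chen:2, Dmitri:3, Esperanza:4, Kai:3, Nadia:1, Oskar:3, Simone:2, Uma:3, Wes:1, Yael:3.
Sum = 2 + 2 + 3 + 4 + 3 + 1 + 3 + 2 + 3 + 1 + 3 = 27.

27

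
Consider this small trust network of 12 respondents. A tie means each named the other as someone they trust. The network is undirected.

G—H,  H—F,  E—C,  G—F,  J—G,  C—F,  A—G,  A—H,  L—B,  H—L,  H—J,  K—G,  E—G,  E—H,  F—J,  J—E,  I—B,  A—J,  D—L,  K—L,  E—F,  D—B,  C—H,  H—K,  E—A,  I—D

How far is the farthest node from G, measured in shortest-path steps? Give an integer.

Distances from G: A:1, B:3, C:2, D:3, E:1, F:1, H:1, I:4, J:1, K:1, L:2.
The largest is 4 (to I), so the eccentricity of G is 4.

4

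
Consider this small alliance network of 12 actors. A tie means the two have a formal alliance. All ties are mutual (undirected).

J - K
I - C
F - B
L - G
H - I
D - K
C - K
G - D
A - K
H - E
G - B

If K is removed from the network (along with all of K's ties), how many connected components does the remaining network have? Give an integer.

4

Without K, the remaining ties split the others into: {B, D, F, G, L}; {C, E, H, I}; {A}; {J}.
That's 4 separate components.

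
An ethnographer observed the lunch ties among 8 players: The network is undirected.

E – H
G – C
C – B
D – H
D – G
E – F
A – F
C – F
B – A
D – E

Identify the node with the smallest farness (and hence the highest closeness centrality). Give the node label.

Farness (sum of distances to all others) for each node — A:15, B:16, C:12, D:13, E:12, F:11, G:13, H:16.
The smallest farness is 11, for F, so F has the highest closeness.

F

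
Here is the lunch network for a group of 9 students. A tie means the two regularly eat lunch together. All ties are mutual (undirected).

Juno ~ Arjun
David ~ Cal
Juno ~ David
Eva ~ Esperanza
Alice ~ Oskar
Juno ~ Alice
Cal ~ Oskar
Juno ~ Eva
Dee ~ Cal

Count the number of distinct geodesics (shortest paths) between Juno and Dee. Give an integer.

1

The shortest distance is 3, and the only length-3 path is Juno–David–Cal–Dee. So there is exactly 1 shortest path.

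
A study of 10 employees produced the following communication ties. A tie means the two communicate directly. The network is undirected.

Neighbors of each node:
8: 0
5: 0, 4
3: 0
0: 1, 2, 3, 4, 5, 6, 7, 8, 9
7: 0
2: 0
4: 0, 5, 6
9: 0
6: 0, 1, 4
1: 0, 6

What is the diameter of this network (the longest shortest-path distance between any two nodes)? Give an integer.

2

Eccentricity of each node (its greatest distance to any other): 0:1, 1:2, 2:2, 3:2, 4:2, 5:2, 6:2, 7:2, 8:2, 9:2.
The maximum eccentricity is 2, realized for instance by the pair 3–2 via 3 – 0 – 2. So the diameter is 2.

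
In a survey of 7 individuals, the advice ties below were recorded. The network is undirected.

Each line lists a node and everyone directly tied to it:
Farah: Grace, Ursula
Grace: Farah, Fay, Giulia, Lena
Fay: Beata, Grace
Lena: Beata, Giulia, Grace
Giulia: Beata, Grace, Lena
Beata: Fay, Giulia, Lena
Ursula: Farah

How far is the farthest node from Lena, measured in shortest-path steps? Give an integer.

3

Distances from Lena: Beata:1, Farah:2, Fay:2, Giulia:1, Grace:1, Ursula:3.
The largest is 3 (to Ursula), so the eccentricity of Lena is 3.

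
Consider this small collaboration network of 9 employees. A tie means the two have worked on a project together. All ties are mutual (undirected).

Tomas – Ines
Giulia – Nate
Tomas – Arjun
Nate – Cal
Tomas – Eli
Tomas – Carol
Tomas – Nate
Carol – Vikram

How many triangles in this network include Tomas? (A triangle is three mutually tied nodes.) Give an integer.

Tomas's neighbors are Arjun, Carol, Eli, Ines, and Nate, but none of them are tied to each other, so no triangle contains Tomas.

0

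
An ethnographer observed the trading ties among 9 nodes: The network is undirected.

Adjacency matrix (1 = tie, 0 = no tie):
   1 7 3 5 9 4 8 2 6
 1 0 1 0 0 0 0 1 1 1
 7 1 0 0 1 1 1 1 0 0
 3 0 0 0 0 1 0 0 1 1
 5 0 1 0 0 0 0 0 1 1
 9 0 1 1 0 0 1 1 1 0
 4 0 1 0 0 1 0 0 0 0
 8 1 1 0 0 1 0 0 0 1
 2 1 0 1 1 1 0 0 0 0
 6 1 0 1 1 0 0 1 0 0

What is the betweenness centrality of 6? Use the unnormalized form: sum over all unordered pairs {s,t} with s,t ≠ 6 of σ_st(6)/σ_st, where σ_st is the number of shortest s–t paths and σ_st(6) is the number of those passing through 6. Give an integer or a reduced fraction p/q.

7/3

Pairs whose geodesics pass through 6 — 1–3: 1/2; 1–5: 1/3; 3–5: 1/2; 3–8: 1/2; 5–8: 1/2.
All other pairs contribute 0.
Summing the contributions gives betweenness(6) = 7/3.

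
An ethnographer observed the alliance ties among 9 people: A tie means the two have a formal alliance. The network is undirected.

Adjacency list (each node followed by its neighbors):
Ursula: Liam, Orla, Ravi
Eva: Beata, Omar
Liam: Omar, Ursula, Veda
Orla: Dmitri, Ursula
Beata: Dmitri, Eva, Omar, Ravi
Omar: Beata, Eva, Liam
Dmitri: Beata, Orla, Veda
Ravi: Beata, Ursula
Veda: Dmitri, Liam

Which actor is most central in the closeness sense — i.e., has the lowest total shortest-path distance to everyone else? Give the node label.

Farness (sum of distances to all others) for each node — Beata:12, Dmitri:13, Eva:17, Liam:13, Omar:14, Orla:16, Ravi:15, Ursula:14, Veda:16.
The smallest farness is 12, for Beata, so Beata has the highest closeness.

Beata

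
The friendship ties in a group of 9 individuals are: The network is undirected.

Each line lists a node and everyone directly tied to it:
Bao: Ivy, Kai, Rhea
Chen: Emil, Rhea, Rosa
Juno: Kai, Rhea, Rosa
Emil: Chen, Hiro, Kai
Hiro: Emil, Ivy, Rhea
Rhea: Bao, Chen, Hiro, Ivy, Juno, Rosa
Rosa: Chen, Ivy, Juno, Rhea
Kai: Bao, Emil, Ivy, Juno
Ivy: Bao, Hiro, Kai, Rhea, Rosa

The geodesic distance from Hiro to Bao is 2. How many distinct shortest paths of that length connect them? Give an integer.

2

The shortest distance is 2. The length-2 paths are: Hiro–Ivy–Bao; Hiro–Rhea–Bao.
That gives 2 distinct shortest paths.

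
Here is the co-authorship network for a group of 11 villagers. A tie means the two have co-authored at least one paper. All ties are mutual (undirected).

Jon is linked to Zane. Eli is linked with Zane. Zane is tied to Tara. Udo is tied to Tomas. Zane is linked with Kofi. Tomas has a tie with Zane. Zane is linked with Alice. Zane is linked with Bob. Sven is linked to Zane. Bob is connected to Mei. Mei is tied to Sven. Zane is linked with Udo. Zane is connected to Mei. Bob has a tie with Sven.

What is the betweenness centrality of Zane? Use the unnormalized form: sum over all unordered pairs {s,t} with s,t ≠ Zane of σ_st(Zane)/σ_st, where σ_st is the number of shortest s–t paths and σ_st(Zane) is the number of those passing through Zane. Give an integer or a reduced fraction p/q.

Pairs whose geodesics pass through Zane — Tara–Udo: 1; Tara–Kofi: 1; Tara–Eli: 1; Tara–Sven: 1; Tara–Bob: 1; Tara–Mei: 1; Tara–Jon: 1; Tara–Tomas: 1; Tara–Alice: 1; Udo–Kofi: 1; Udo–Eli: 1; Udo–Sven: 1; Udo–Bob: 1; Udo–Mei: 1 … (+27 more pairs).
All other pairs contribute 0.
Summing the contributions gives betweenness(Zane) = 41.

41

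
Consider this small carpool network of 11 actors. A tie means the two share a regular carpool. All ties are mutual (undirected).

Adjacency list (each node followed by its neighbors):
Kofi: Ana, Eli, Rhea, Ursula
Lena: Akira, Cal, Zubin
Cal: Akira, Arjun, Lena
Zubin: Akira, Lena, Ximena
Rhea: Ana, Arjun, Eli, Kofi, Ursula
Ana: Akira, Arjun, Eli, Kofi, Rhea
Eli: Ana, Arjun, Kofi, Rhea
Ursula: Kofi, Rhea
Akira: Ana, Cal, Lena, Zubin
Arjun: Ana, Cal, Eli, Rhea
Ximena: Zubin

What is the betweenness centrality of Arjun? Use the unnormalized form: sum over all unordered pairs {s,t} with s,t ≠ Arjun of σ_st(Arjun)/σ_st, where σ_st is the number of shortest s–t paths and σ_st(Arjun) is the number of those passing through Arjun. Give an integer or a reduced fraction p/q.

67/12

Pairs whose geodesics pass through Arjun — Eli–Lena: 1/2; Eli–Cal: 1; Rhea–Lena: 1/2; Rhea–Cal: 1; Kofi–Cal: 3/4; Ana–Cal: 1/2; Ursula–Lena: 1/3; Ursula–Cal: 1.
All other pairs contribute 0.
Summing the contributions gives betweenness(Arjun) = 67/12.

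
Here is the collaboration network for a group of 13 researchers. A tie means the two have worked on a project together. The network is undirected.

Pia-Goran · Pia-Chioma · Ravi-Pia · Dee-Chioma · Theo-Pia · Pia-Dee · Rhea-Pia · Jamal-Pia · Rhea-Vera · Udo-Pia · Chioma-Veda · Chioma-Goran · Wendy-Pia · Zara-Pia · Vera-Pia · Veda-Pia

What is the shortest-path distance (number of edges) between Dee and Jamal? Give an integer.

One shortest route is Dee – Pia – Jamal, which uses 2 edges, and Dee and Jamal are not directly tied, so nothing shorter exists. So d(Dee,Jamal) = 2.

2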